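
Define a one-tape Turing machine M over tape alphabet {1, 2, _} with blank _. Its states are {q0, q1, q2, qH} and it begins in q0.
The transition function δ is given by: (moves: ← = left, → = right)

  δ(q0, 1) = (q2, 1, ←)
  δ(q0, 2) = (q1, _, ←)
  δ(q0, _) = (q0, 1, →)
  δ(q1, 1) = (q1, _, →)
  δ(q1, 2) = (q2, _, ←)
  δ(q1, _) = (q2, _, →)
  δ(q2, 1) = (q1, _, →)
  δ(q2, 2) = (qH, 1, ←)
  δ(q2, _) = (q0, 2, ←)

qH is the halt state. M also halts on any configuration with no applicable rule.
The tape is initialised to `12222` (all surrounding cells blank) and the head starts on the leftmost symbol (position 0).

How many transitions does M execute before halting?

state=q0 head=0 tape=__[1]2222   (q0,1)→(q2,1,←)
state=q2 head=-1 tape=_[_]12222   (q2,_)→(q0,2,←)
state=q0 head=-2 tape=[_]212222   (q0,_)→(q0,1,→)
state=q0 head=-1 tape=1[2]12222   (q0,2)→(q1,_,←)
state=q1 head=-2 tape=[1]_12222   (q1,1)→(q1,_,→)
state=q1 head=-1 tape=_[_]12222   (q1,_)→(q2,_,→)
state=q2 head=0 tape=__[1]2222   (q2,1)→(q1,_,→)
state=q1 head=1 tape=___[2]222   (q1,2)→(q2,_,←)
state=q2 head=0 tape=__[_]_222   (q2,_)→(q0,2,←)
state=q0 head=-1 tape=_[_]2_222   (q0,_)→(q0,1,→)
state=q0 head=0 tape=_1[2]_222   (q0,2)→(q1,_,←)
state=q1 head=-1 tape=_[1]__222   (q1,1)→(q1,_,→)
state=q1 head=0 tape=__[_]_222   (q1,_)→(q2,_,→)
state=q2 head=1 tape=___[_]222   (q2,_)→(q0,2,←)
state=q0 head=0 tape=__[_]2222   (q0,_)→(q0,1,→)
state=q0 head=1 tape=__1[2]222   (q0,2)→(q1,_,←)
state=q1 head=0 tape=__[1]_222   (q1,1)→(q1,_,→)
state=q1 head=1 tape=___[_]222   (q1,_)→(q2,_,→)
state=q2 head=2 tape=____[2]22   (q2,2)→(qH,1,←)
state=qH head=1 tape=___[_]122
M halts after 19 transitions.

19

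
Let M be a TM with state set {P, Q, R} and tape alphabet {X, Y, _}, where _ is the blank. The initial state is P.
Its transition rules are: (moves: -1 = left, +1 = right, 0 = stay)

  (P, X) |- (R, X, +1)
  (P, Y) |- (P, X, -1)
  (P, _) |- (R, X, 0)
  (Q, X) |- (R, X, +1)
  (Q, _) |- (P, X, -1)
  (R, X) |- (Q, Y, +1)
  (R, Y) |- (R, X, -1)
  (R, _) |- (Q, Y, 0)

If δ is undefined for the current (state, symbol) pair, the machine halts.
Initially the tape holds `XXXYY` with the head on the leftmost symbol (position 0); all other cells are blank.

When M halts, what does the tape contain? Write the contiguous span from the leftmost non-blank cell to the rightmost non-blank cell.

P | [X]XXYY_   read X → write X, move +1, go to R
R | X[X]XYY_   read X → write Y, move +1, go to Q
Q | XY[X]YY_   read X → write X, move +1, go to R
R | XYX[Y]Y_   read Y → write X, move -1, go to R
R | XY[X]XY_   read X → write Y, move +1, go to Q
Q | XYY[X]Y_   read X → write X, move +1, go to R
R | XYYX[Y]_   read Y → write X, move -1, go to R
R | XYY[X]X_   read X → write Y, move +1, go to Q
Q | XYYY[X]_   read X → write X, move +1, go to R
R | XYYYX[_]   read _ → write Y, move 0, go to Q
Q | XYYYX[Y]
The non-blank tape span at halt is XYYYXY.

XYYYXY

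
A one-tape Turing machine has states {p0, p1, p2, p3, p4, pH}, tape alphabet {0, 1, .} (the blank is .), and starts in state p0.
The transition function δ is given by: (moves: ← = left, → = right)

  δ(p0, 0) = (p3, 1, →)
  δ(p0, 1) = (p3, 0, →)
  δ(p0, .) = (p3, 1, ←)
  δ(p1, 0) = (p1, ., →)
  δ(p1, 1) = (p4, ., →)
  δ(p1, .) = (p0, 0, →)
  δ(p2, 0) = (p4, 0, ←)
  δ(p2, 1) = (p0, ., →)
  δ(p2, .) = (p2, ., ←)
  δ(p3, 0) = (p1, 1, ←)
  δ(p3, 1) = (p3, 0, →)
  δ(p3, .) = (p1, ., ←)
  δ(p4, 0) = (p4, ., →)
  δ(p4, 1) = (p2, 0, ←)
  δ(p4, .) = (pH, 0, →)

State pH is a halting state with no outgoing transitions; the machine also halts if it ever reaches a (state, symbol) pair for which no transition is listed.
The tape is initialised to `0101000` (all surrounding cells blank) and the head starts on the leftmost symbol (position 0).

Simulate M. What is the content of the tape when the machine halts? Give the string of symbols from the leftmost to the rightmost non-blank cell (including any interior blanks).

00000.000

p0 | ..[0]101000   read 0 → write 1, move →, go to p3
p3 | ..1[1]01000   read 1 → write 0, move →, go to p3
p3 | ..10[0]1000   read 0 → write 1, move ←, go to p1
p1 | ..1[0]11000   read 0 → write ., move →, go to p1
p1 | ..1.[1]1000   read 1 → write ., move →, go to p4
p4 | ..1..[1]000   read 1 → write 0, move ←, go to p2
p2 | ..1.[.]0000   read . → write ., move ←, go to p2
p2 | ..1[.].0000   read . → write ., move ←, go to p2
p2 | ..[1]..0000   read 1 → write ., move →, go to p0
p0 | ...[.].0000   read . → write 1, move ←, go to p3
p3 | ..[.]1.0000   read . → write ., move ←, go to p1
p1 | .[.].1.0000   read . → write 0, move →, go to p0
p0 | .0[.]1.0000   read . → write 1, move ←, go to p3
p3 | .[0]11.0000   read 0 → write 1, move ←, go to p1
p1 | [.]111.0000   read . → write 0, move →, go to p0
p0 | 0[1]11.0000   read 1 → write 0, move →, go to p3
p3 | 00[1]1.0000   read 1 → write 0, move →, go to p3
p3 | 000[1].0000   read 1 → write 0, move →, go to p3
p3 | 0000[.]0000   read . → write ., move ←, go to p1
p1 | 000[0].0000   read 0 → write ., move →, go to p1
p1 | 000.[.]0000   read . → write 0, move →, go to p0
p0 | 000.0[0]000   read 0 → write 1, move →, go to p3
p3 | 000.01[0]00   read 0 → write 1, move ←, go to p1
p1 | 000.0[1]100   read 1 → write ., move →, go to p4
p4 | 000.0.[1]00   read 1 → write 0, move ←, go to p2
p2 | 000.0[.]000   read . → write ., move ←, go to p2
p2 | 000.[0].000   read 0 → write 0, move ←, go to p4
p4 | 000[.]0.000   read . → write 0, move →, go to pH
pH | 0000[0].000
The non-blank tape span at halt is 00000.000.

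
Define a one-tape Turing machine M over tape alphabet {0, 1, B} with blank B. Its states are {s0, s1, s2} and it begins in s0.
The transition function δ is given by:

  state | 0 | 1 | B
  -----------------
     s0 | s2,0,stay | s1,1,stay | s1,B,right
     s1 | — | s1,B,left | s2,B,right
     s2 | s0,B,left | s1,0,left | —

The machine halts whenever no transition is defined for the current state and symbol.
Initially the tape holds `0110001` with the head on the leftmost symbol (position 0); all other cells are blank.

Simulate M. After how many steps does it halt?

28

s0 | B[0]110001B   read 0 → write 0, move stay, go to s2
s2 | B[0]110001B   read 0 → write B, move left, go to s0
s0 | [B]B110001B   read B → write B, move right, go to s1
s1 | B[B]110001B   read B → write B, move right, go to s2
s2 | BB[1]10001B   read 1 → write 0, move left, go to s1
s1 | B[B]010001B   read B → write B, move right, go to s2
s2 | BB[0]10001B   read 0 → write B, move left, go to s0
s0 | B[B]B10001B   read B → write B, move right, go to s1
s1 | BB[B]10001B   read B → write B, move right, go to s2
s2 | BBB[1]0001B   read 1 → write 0, move left, go to s1
s1 | BB[B]00001B   read B → write B, move right, go to s2
s2 | BBB[0]0001B   read 0 → write B, move left, go to s0
s0 | BB[B]B0001B   read B → write B, move right, go to s1
s1 | BBB[B]0001B   read B → write B, move right, go to s2
s2 | BBBB[0]001B   read 0 → write B, move left, go to s0
s0 | BBB[B]B001B   read B → write B, move right, go to s1
s1 | BBBB[B]001B   read B → write B, move right, go to s2
s2 | BBBBB[0]01B   read 0 → write B, move left, go to s0
s0 | BBBB[B]B01B   read B → write B, move right, go to s1
s1 | BBBBB[B]01B   read B → write B, move right, go to s2
s2 | BBBBBB[0]1B   read 0 → write B, move left, go to s0
s0 | BBBBB[B]B1B   read B → write B, move right, go to s1
s1 | BBBBBB[B]1B   read B → write B, move right, go to s2
s2 | BBBBBBB[1]B   read 1 → write 0, move left, go to s1
s1 | BBBBBB[B]0B   read B → write B, move right, go to s2
s2 | BBBBBBB[0]B   read 0 → write B, move left, go to s0
s0 | BBBBBB[B]BB   read B → write B, move right, go to s1
s1 | BBBBBBB[B]B   read B → write B, move right, go to s2
s2 | BBBBBBBB[B]
M halts after 28 transitions.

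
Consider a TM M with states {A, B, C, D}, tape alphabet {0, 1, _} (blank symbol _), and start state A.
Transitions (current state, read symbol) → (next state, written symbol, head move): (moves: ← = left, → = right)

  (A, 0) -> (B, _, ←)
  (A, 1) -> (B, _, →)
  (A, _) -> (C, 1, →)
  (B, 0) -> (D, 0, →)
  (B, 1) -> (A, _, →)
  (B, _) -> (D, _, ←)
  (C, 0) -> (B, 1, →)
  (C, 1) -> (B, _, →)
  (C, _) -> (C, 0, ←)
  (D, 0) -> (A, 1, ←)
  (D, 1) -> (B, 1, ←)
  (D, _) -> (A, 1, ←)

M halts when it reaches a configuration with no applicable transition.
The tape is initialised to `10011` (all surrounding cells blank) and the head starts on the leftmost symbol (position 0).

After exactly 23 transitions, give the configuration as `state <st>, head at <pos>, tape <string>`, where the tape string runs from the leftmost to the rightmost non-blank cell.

A | __[1]0011   read 1 → write _, move →, go to B
B | ___[0]011   read 0 → write 0, move →, go to D
D | ___0[0]11   read 0 → write 1, move ←, go to A
A | ___[0]111   read 0 → write _, move ←, go to B
B | __[_]_111   read _ → write _, move ←, go to D
D | _[_]__111   read _ → write 1, move ←, go to A
A | [_]1__111   read _ → write 1, move →, go to C
C | 1[1]__111   read 1 → write _, move →, go to B
B | 1_[_]_111   read _ → write _, move ←, go to D
D | 1[_]__111   read _ → write 1, move ←, go to A
A | [1]1__111   read 1 → write _, move →, go to B
B | _[1]__111   read 1 → write _, move →, go to A
A | __[_]_111   read _ → write 1, move →, go to C
C | __1[_]111   read _ → write 0, move ←, go to C
C | __[1]0111   read 1 → write _, move →, go to B
B | ___[0]111   read 0 → write 0, move →, go to D
D | ___0[1]11   read 1 → write 1, move ←, go to B
B | ___[0]111   read 0 → write 0, move →, go to D
D | ___0[1]11   read 1 → write 1, move ←, go to B
B | ___[0]111   read 0 → write 0, move →, go to D
D | ___0[1]11   read 1 → write 1, move ←, go to B
B | ___[0]111   read 0 → write 0, move →, go to D
D | ___0[1]11   read 1 → write 1, move ←, go to B
B | ___[0]111
After 23 steps: state B, head at 1, tape 0111.

state B, head at 1, tape 0111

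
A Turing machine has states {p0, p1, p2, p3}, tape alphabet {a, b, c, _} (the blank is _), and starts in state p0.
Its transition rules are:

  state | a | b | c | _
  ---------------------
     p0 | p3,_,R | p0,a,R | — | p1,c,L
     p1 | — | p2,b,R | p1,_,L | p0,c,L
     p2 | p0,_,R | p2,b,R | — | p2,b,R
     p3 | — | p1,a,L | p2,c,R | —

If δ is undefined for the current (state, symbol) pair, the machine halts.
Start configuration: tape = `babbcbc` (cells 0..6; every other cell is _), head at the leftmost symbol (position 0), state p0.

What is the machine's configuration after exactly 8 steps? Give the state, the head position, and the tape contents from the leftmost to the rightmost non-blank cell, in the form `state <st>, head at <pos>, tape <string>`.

state p0, head at 4, tape c_acbc

state=p0 head=0 tape=[b]abbcbc   (p0,b)→(p0,a,R)
state=p0 head=1 tape=a[a]bbcbc   (p0,a)→(p3,_,R)
state=p3 head=2 tape=a_[b]bcbc   (p3,b)→(p1,a,L)
state=p1 head=1 tape=a[_]abcbc   (p1,_)→(p0,c,L)
state=p0 head=0 tape=[a]cabcbc   (p0,a)→(p3,_,R)
state=p3 head=1 tape=_[c]abcbc   (p3,c)→(p2,c,R)
state=p2 head=2 tape=_c[a]bcbc   (p2,a)→(p0,_,R)
state=p0 head=3 tape=_c_[b]cbc   (p0,b)→(p0,a,R)
state=p0 head=4 tape=_c_a[c]bc
After 8 steps: state p0, head at 4, tape c_acbc.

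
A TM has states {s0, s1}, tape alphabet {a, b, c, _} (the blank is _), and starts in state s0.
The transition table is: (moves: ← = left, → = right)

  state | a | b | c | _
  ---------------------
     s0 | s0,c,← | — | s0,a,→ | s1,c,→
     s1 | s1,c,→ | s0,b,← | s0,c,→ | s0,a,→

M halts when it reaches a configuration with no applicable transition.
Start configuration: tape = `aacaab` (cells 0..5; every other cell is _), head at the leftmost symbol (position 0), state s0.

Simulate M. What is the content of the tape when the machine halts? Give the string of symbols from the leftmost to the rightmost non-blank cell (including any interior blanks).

ccaaaaab

s0 | __[a]acaab   read a → write c, move ←, go to s0
s0 | _[_]cacaab   read _ → write c, move →, go to s1
s1 | _c[c]acaab   read c → write c, move →, go to s0
s0 | _cc[a]caab   read a → write c, move ←, go to s0
s0 | _c[c]ccaab   read c → write a, move →, go to s0
s0 | _ca[c]caab   read c → write a, move →, go to s0
s0 | _caa[c]aab   read c → write a, move →, go to s0
s0 | _caaa[a]ab   read a → write c, move ←, go to s0
s0 | _caa[a]cab   read a → write c, move ←, go to s0
s0 | _ca[a]ccab   read a → write c, move ←, go to s0
s0 | _c[a]cccab   read a → write c, move ←, go to s0
s0 | _[c]ccccab   read c → write a, move →, go to s0
s0 | _a[c]cccab   read c → write a, move →, go to s0
s0 | _aa[c]ccab   read c → write a, move →, go to s0
s0 | _aaa[c]cab   read c → write a, move →, go to s0
s0 | _aaaa[c]ab   read c → write a, move →, go to s0
s0 | _aaaaa[a]b   read a → write c, move ←, go to s0
s0 | _aaaa[a]cb   read a → write c, move ←, go to s0
s0 | _aaa[a]ccb   read a → write c, move ←, go to s0
s0 | _aa[a]cccb   read a → write c, move ←, go to s0
s0 | _a[a]ccccb   read a → write c, move ←, go to s0
s0 | _[a]cccccb   read a → write c, move ←, go to s0
s0 | [_]ccccccb   read _ → write c, move →, go to s1
s1 | c[c]cccccb   read c → write c, move →, go to s0
s0 | cc[c]ccccb   read c → write a, move →, go to s0
s0 | cca[c]cccb   read c → write a, move →, go to s0
s0 | ccaa[c]ccb   read c → write a, move →, go to s0
s0 | ccaaa[c]cb   read c → write a, move →, go to s0
s0 | ccaaaa[c]b   read c → write a, move →, go to s0
s0 | ccaaaaa[b]
The non-blank tape span at halt is ccaaaaab.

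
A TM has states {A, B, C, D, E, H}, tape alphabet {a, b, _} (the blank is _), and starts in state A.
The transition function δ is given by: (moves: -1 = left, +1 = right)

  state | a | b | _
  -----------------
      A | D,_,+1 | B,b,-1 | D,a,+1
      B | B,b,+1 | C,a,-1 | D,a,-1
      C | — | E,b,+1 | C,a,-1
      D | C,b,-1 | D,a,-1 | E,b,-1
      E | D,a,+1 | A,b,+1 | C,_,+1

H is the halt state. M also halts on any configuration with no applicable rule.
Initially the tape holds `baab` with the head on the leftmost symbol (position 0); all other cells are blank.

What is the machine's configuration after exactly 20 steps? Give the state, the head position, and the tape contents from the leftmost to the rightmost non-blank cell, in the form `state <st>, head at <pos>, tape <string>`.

state D, head at 2, tape bbb_ab

A | ___[b]aab   read b → write b, move -1, go to B
B | __[_]baab   read _ → write a, move -1, go to D
D | _[_]abaab   read _ → write b, move -1, go to E
E | [_]babaab   read _ → write _, move +1, go to C
C | _[b]abaab   read b → write b, move +1, go to E
E | _b[a]baab   read a → write a, move +1, go to D
D | _ba[b]aab   read b → write a, move -1, go to D
D | _b[a]aaab   read a → write b, move -1, go to C
C | _[b]baaab   read b → write b, move +1, go to E
E | _b[b]aaab   read b → write b, move +1, go to A
A | _bb[a]aab   read a → write _, move +1, go to D
D | _bb_[a]ab   read a → write b, move -1, go to C
C | _bb[_]bab   read _ → write a, move -1, go to C
C | _b[b]abab   read b → write b, move +1, go to E
E | _bb[a]bab   read a → write a, move +1, go to D
D | _bba[b]ab   read b → write a, move -1, go to D
D | _bb[a]aab   read a → write b, move -1, go to C
C | _b[b]baab   read b → write b, move +1, go to E
E | _bb[b]aab   read b → write b, move +1, go to A
A | _bbb[a]ab   read a → write _, move +1, go to D
D | _bbb_[a]b
After 20 steps: state D, head at 2, tape bbb_ab.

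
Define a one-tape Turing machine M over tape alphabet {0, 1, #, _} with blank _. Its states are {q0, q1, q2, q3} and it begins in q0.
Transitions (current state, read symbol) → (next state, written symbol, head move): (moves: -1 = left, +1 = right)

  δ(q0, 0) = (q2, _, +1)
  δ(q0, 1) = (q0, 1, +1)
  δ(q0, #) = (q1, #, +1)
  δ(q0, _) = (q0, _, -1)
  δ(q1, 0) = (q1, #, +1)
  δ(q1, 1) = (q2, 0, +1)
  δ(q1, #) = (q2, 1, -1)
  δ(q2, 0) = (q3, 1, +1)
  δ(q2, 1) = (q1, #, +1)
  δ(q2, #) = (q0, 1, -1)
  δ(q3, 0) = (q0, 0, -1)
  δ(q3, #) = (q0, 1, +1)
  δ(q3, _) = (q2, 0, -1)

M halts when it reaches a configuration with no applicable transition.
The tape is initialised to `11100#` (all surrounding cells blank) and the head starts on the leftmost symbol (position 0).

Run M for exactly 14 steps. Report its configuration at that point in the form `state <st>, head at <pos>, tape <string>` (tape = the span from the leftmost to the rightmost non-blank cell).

state=q0 head=0 tape=[1]1100#_   (q0,1)→(q0,1,+1)
state=q0 head=1 tape=1[1]100#_   (q0,1)→(q0,1,+1)
state=q0 head=2 tape=11[1]00#_   (q0,1)→(q0,1,+1)
state=q0 head=3 tape=111[0]0#_   (q0,0)→(q2,_,+1)
state=q2 head=4 tape=111_[0]#_   (q2,0)→(q3,1,+1)
state=q3 head=5 tape=111_1[#]_   (q3,#)→(q0,1,+1)
state=q0 head=6 tape=111_11[_]   (q0,_)→(q0,_,-1)
state=q0 head=5 tape=111_1[1]_   (q0,1)→(q0,1,+1)
state=q0 head=6 tape=111_11[_]   (q0,_)→(q0,_,-1)
state=q0 head=5 tape=111_1[1]_   (q0,1)→(q0,1,+1)
state=q0 head=6 tape=111_11[_]   (q0,_)→(q0,_,-1)
state=q0 head=5 tape=111_1[1]_   (q0,1)→(q0,1,+1)
state=q0 head=6 tape=111_11[_]   (q0,_)→(q0,_,-1)
state=q0 head=5 tape=111_1[1]_   (q0,1)→(q0,1,+1)
state=q0 head=6 tape=111_11[_]
After 14 steps: state q0, head at 6, tape 111_11.

state q0, head at 6, tape 111_11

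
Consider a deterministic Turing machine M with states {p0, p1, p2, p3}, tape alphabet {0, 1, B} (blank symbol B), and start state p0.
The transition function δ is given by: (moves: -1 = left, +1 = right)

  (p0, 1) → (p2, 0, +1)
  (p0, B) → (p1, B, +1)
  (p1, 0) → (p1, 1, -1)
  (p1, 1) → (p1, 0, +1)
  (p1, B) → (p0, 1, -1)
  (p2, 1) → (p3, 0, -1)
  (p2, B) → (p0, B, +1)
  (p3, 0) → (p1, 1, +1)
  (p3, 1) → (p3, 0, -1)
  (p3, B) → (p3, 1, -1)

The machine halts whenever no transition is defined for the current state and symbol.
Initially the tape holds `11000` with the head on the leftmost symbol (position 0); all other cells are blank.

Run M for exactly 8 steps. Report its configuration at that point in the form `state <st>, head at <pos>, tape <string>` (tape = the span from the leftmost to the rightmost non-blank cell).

state=p0 head=0 tape=[1]1000   (p0,1)→(p2,0,+1)
state=p2 head=1 tape=0[1]000   (p2,1)→(p3,0,-1)
state=p3 head=0 tape=[0]0000   (p3,0)→(p1,1,+1)
state=p1 head=1 tape=1[0]000   (p1,0)→(p1,1,-1)
state=p1 head=0 tape=[1]1000   (p1,1)→(p1,0,+1)
state=p1 head=1 tape=0[1]000   (p1,1)→(p1,0,+1)
state=p1 head=2 tape=00[0]00   (p1,0)→(p1,1,-1)
state=p1 head=1 tape=0[0]100   (p1,0)→(p1,1,-1)
state=p1 head=0 tape=[0]1100
After 8 steps: state p1, head at 0, tape 01100.

state p1, head at 0, tape 01100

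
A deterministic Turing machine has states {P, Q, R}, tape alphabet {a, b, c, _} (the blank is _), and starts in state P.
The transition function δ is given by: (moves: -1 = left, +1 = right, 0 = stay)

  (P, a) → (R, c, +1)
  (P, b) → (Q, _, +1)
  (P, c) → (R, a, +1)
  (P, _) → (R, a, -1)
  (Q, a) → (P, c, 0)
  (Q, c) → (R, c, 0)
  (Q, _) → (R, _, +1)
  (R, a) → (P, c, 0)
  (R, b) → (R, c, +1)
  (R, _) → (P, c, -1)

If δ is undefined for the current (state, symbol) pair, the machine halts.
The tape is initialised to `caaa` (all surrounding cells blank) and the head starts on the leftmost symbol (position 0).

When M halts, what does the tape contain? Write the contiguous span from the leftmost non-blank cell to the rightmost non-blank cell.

state=P head=0 tape=[c]aaa_   (P,c)→(R,a,+1)
state=R head=1 tape=a[a]aa_   (R,a)→(P,c,0)
state=P head=1 tape=a[c]aa_   (P,c)→(R,a,+1)
state=R head=2 tape=aa[a]a_   (R,a)→(P,c,0)
state=P head=2 tape=aa[c]a_   (P,c)→(R,a,+1)
state=R head=3 tape=aaa[a]_   (R,a)→(P,c,0)
state=P head=3 tape=aaa[c]_   (P,c)→(R,a,+1)
state=R head=4 tape=aaaa[_]   (R,_)→(P,c,-1)
state=P head=3 tape=aaa[a]c   (P,a)→(R,c,+1)
state=R head=4 tape=aaac[c]
The non-blank tape span at halt is aaacc.

aaacc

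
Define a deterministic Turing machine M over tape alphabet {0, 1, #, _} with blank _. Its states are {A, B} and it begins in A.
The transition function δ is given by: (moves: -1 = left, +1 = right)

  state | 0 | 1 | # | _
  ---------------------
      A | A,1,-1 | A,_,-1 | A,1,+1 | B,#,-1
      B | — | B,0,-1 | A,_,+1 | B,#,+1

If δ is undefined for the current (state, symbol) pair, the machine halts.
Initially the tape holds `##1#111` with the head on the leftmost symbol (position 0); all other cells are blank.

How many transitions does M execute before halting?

26

state=A head=0 tape=__[#]#1#111   (A,#)→(A,1,+1)
state=A head=1 tape=__1[#]1#111   (A,#)→(A,1,+1)
state=A head=2 tape=__11[1]#111   (A,1)→(A,_,-1)
state=A head=1 tape=__1[1]_#111   (A,1)→(A,_,-1)
state=A head=0 tape=__[1]__#111   (A,1)→(A,_,-1)
state=A head=-1 tape=_[_]___#111   (A,_)→(B,#,-1)
state=B head=-2 tape=[_]#___#111   (B,_)→(B,#,+1)
state=B head=-1 tape=#[#]___#111   (B,#)→(A,_,+1)
state=A head=0 tape=#_[_]__#111   (A,_)→(B,#,-1)
state=B head=-1 tape=#[_]#__#111   (B,_)→(B,#,+1)
state=B head=0 tape=##[#]__#111   (B,#)→(A,_,+1)
state=A head=1 tape=##_[_]_#111   (A,_)→(B,#,-1)
state=B head=0 tape=##[_]#_#111   (B,_)→(B,#,+1)
state=B head=1 tape=###[#]_#111   (B,#)→(A,_,+1)
state=A head=2 tape=###_[_]#111   (A,_)→(B,#,-1)
state=B head=1 tape=###[_]##111   (B,_)→(B,#,+1)
state=B head=2 tape=####[#]#111   (B,#)→(A,_,+1)
state=A head=3 tape=####_[#]111   (A,#)→(A,1,+1)
state=A head=4 tape=####_1[1]11   (A,1)→(A,_,-1)
state=A head=3 tape=####_[1]_11   (A,1)→(A,_,-1)
state=A head=2 tape=####[_]__11   (A,_)→(B,#,-1)
state=B head=1 tape=###[#]#__11   (B,#)→(A,_,+1)
state=A head=2 tape=###_[#]__11   (A,#)→(A,1,+1)
state=A head=3 tape=###_1[_]_11   (A,_)→(B,#,-1)
state=B head=2 tape=###_[1]#_11   (B,1)→(B,0,-1)
state=B head=1 tape=###[_]0#_11   (B,_)→(B,#,+1)
state=B head=2 tape=####[0]#_11
M halts after 26 transitions.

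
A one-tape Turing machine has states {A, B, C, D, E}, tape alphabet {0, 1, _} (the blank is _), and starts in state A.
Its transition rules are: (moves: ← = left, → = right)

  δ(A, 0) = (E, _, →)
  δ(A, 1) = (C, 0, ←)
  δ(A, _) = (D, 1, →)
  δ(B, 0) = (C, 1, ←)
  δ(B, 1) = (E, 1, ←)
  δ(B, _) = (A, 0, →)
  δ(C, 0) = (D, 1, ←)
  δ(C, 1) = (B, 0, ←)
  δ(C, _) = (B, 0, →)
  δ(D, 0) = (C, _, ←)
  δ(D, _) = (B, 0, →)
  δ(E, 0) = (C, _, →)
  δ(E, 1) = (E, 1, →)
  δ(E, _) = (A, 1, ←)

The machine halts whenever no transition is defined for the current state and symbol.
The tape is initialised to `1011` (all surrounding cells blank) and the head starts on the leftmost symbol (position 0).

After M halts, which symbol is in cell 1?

1

state=A head=0 tape=__[1]011_   (A,1)→(C,0,←)
state=C head=-1 tape=_[_]0011_   (C,_)→(B,0,→)
state=B head=0 tape=_0[0]011_   (B,0)→(C,1,←)
state=C head=-1 tape=_[0]1011_   (C,0)→(D,1,←)
state=D head=-2 tape=[_]11011_   (D,_)→(B,0,→)
state=B head=-1 tape=0[1]1011_   (B,1)→(E,1,←)
state=E head=-2 tape=[0]11011_   (E,0)→(C,_,→)
state=C head=-1 tape=_[1]1011_   (C,1)→(B,0,←)
state=B head=-2 tape=[_]01011_   (B,_)→(A,0,→)
state=A head=-1 tape=0[0]1011_   (A,0)→(E,_,→)
state=E head=0 tape=0_[1]011_   (E,1)→(E,1,→)
state=E head=1 tape=0_1[0]11_   (E,0)→(C,_,→)
state=C head=2 tape=0_1_[1]1_   (C,1)→(B,0,←)
state=B head=1 tape=0_1[_]01_   (B,_)→(A,0,→)
state=A head=2 tape=0_10[0]1_   (A,0)→(E,_,→)
state=E head=3 tape=0_10_[1]_   (E,1)→(E,1,→)
state=E head=4 tape=0_10_1[_]   (E,_)→(A,1,←)
state=A head=3 tape=0_10_[1]1   (A,1)→(C,0,←)
state=C head=2 tape=0_10[_]01   (C,_)→(B,0,→)
state=B head=3 tape=0_100[0]1   (B,0)→(C,1,←)
state=C head=2 tape=0_10[0]11   (C,0)→(D,1,←)
state=D head=1 tape=0_1[0]111   (D,0)→(C,_,←)
state=C head=0 tape=0_[1]_111   (C,1)→(B,0,←)
state=B head=-1 tape=0[_]0_111   (B,_)→(A,0,→)
state=A head=0 tape=00[0]_111   (A,0)→(E,_,→)
state=E head=1 tape=00_[_]111   (E,_)→(A,1,←)
state=A head=0 tape=00[_]1111   (A,_)→(D,1,→)
state=D head=1 tape=001[1]111
Cell 1 holds 1 when M halts.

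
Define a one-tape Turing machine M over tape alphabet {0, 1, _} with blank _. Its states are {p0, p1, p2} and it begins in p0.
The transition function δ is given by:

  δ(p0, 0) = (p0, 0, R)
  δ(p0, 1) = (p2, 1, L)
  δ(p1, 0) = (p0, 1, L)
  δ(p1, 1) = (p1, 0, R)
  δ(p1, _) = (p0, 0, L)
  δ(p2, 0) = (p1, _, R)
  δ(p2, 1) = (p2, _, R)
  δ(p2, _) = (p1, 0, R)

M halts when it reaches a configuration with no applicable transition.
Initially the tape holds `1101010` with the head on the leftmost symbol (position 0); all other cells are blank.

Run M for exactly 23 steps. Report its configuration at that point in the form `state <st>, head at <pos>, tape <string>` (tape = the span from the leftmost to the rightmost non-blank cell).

state=p0 head=0 tape=_[1]101010_   (p0,1)→(p2,1,L)
state=p2 head=-1 tape=[_]1101010_   (p2,_)→(p1,0,R)
state=p1 head=0 tape=0[1]101010_   (p1,1)→(p1,0,R)
state=p1 head=1 tape=00[1]01010_   (p1,1)→(p1,0,R)
state=p1 head=2 tape=000[0]1010_   (p1,0)→(p0,1,L)
state=p0 head=1 tape=00[0]11010_   (p0,0)→(p0,0,R)
state=p0 head=2 tape=000[1]1010_   (p0,1)→(p2,1,L)
state=p2 head=1 tape=00[0]11010_   (p2,0)→(p1,_,R)
state=p1 head=2 tape=00_[1]1010_   (p1,1)→(p1,0,R)
state=p1 head=3 tape=00_0[1]010_   (p1,1)→(p1,0,R)
state=p1 head=4 tape=00_00[0]10_   (p1,0)→(p0,1,L)
state=p0 head=3 tape=00_0[0]110_   (p0,0)→(p0,0,R)
state=p0 head=4 tape=00_00[1]10_   (p0,1)→(p2,1,L)
state=p2 head=3 tape=00_0[0]110_   (p2,0)→(p1,_,R)
state=p1 head=4 tape=00_0_[1]10_   (p1,1)→(p1,0,R)
state=p1 head=5 tape=00_0_0[1]0_   (p1,1)→(p1,0,R)
state=p1 head=6 tape=00_0_00[0]_   (p1,0)→(p0,1,L)
state=p0 head=5 tape=00_0_0[0]1_   (p0,0)→(p0,0,R)
state=p0 head=6 tape=00_0_00[1]_   (p0,1)→(p2,1,L)
state=p2 head=5 tape=00_0_0[0]1_   (p2,0)→(p1,_,R)
state=p1 head=6 tape=00_0_0_[1]_   (p1,1)→(p1,0,R)
state=p1 head=7 tape=00_0_0_0[_]   (p1,_)→(p0,0,L)
state=p0 head=6 tape=00_0_0_[0]0   (p0,0)→(p0,0,R)
state=p0 head=7 tape=00_0_0_0[0]
After 23 steps: state p0, head at 7, tape 00_0_0_00.

state p0, head at 7, tape 00_0_0_00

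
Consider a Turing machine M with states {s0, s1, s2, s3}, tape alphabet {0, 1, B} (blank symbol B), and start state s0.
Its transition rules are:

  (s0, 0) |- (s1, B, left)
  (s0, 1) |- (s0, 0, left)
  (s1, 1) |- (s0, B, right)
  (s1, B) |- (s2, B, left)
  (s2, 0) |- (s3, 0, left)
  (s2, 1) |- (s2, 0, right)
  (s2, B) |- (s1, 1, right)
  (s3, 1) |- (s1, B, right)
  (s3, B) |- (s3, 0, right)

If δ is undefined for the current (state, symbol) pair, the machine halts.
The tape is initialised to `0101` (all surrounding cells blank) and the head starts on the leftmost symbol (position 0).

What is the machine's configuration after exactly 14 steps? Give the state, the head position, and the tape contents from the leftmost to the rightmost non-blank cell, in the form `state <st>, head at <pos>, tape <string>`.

state s1, head at 2, tape 0001B1

state=s0 head=0 tape=BB[0]101   (s0,0)→(s1,B,left)
state=s1 head=-1 tape=B[B]B101   (s1,B)→(s2,B,left)
state=s2 head=-2 tape=[B]BB101   (s2,B)→(s1,1,right)
state=s1 head=-1 tape=1[B]B101   (s1,B)→(s2,B,left)
state=s2 head=-2 tape=[1]BB101   (s2,1)→(s2,0,right)
state=s2 head=-1 tape=0[B]B101   (s2,B)→(s1,1,right)
state=s1 head=0 tape=01[B]101   (s1,B)→(s2,B,left)
state=s2 head=-1 tape=0[1]B101   (s2,1)→(s2,0,right)
state=s2 head=0 tape=00[B]101   (s2,B)→(s1,1,right)
state=s1 head=1 tape=001[1]01   (s1,1)→(s0,B,right)
state=s0 head=2 tape=001B[0]1   (s0,0)→(s1,B,left)
state=s1 head=1 tape=001[B]B1   (s1,B)→(s2,B,left)
state=s2 head=0 tape=00[1]BB1   (s2,1)→(s2,0,right)
state=s2 head=1 tape=000[B]B1   (s2,B)→(s1,1,right)
state=s1 head=2 tape=0001[B]1
After 14 steps: state s1, head at 2, tape 0001B1.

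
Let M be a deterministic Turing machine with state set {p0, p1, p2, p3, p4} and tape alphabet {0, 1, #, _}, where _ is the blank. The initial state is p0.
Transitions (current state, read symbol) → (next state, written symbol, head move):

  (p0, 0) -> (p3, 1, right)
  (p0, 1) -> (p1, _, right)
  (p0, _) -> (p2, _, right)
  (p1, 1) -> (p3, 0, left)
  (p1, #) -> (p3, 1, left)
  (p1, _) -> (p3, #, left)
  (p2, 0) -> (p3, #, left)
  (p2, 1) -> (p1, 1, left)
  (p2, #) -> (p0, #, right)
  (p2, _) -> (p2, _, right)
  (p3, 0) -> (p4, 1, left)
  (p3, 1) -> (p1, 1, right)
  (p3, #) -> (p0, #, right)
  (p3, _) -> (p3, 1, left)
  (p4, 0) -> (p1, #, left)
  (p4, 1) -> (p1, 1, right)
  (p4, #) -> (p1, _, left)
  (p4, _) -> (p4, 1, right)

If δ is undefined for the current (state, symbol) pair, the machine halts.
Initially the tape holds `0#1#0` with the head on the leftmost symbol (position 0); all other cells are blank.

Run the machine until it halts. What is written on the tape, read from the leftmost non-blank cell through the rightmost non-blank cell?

p0 | [0]#1#0   read 0 → write 1, move right, go to p3
p3 | 1[#]1#0   read # → write #, move right, go to p0
p0 | 1#[1]#0   read 1 → write _, move right, go to p1
p1 | 1#_[#]0   read # → write 1, move left, go to p3
p3 | 1#[_]10   read _ → write 1, move left, go to p3
p3 | 1[#]110   read # → write #, move right, go to p0
p0 | 1#[1]10   read 1 → write _, move right, go to p1
p1 | 1#_[1]0   read 1 → write 0, move left, go to p3
p3 | 1#[_]00   read _ → write 1, move left, go to p3
p3 | 1[#]100   read # → write #, move right, go to p0
p0 | 1#[1]00   read 1 → write _, move right, go to p1
p1 | 1#_[0]0
The non-blank tape span at halt is 1#_00.

1#_00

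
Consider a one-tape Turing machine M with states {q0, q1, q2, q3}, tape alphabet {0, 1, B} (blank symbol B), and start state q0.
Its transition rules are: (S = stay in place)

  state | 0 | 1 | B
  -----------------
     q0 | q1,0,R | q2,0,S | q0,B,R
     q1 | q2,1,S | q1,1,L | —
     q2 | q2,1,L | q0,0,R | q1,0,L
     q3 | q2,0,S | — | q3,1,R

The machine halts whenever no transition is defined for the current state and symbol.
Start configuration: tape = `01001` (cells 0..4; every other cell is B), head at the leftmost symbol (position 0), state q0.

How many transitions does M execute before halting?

8

q0 | BB[0]1001   read 0 → write 0, move R, go to q1
q1 | BB0[1]001   read 1 → write 1, move L, go to q1
q1 | BB[0]1001   read 0 → write 1, move S, go to q2
q2 | BB[1]1001   read 1 → write 0, move R, go to q0
q0 | BB0[1]001   read 1 → write 0, move S, go to q2
q2 | BB0[0]001   read 0 → write 1, move L, go to q2
q2 | BB[0]1001   read 0 → write 1, move L, go to q2
q2 | B[B]11001   read B → write 0, move L, go to q1
q1 | [B]011001
M halts after 8 transitions.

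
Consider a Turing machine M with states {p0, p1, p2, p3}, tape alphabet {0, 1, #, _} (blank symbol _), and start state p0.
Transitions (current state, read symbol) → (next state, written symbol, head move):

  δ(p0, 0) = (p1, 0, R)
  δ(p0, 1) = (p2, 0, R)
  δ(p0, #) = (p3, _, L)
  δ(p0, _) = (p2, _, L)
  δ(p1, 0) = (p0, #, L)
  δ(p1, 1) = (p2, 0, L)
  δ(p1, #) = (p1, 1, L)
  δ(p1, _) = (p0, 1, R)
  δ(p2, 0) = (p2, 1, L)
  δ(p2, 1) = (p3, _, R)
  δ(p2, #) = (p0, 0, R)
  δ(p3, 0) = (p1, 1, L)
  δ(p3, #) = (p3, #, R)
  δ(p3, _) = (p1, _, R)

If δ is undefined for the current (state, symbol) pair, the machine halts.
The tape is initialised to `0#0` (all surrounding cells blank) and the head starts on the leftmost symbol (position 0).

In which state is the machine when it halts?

p2

state=p0 head=0 tape=__[0]#0   (p0,0)→(p1,0,R)
state=p1 head=1 tape=__0[#]0   (p1,#)→(p1,1,L)
state=p1 head=0 tape=__[0]10   (p1,0)→(p0,#,L)
state=p0 head=-1 tape=_[_]#10   (p0,_)→(p2,_,L)
state=p2 head=-2 tape=[_]_#10
No transition is defined for (p2, _); M halts in state p2.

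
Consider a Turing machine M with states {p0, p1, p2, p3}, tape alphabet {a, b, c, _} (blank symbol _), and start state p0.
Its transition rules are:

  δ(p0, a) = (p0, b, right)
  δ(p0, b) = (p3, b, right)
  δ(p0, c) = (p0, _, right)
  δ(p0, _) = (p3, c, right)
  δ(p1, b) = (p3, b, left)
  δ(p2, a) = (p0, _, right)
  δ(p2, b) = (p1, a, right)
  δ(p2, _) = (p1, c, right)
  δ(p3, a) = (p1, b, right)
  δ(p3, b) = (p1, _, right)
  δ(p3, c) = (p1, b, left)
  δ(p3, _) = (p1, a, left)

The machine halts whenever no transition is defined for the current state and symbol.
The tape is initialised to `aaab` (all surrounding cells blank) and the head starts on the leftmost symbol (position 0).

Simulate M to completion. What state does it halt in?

p0 | _[a]aab_   read a → write b, move right, go to p0
p0 | _b[a]ab_   read a → write b, move right, go to p0
p0 | _bb[a]b_   read a → write b, move right, go to p0
p0 | _bbb[b]_   read b → write b, move right, go to p3
p3 | _bbbb[_]   read _ → write a, move left, go to p1
p1 | _bbb[b]a   read b → write b, move left, go to p3
p3 | _bb[b]ba   read b → write _, move right, go to p1
p1 | _bb_[b]a   read b → write b, move left, go to p3
p3 | _bb[_]ba   read _ → write a, move left, go to p1
p1 | _b[b]aba   read b → write b, move left, go to p3
p3 | _[b]baba   read b → write _, move right, go to p1
p1 | __[b]aba   read b → write b, move left, go to p3
p3 | _[_]baba   read _ → write a, move left, go to p1
p1 | [_]ababa
No transition is defined for (p1, _); M halts in state p1.

p1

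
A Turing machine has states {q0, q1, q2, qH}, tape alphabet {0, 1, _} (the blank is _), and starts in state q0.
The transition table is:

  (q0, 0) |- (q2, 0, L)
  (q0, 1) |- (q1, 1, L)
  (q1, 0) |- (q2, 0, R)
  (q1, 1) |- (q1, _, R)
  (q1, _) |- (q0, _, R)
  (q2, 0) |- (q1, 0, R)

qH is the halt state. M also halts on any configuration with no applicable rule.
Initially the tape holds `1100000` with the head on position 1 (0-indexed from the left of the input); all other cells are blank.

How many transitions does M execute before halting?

q0 | 1[1]00000_   read 1 → write 1, move L, go to q1
q1 | [1]100000_   read 1 → write _, move R, go to q1
q1 | _[1]00000_   read 1 → write _, move R, go to q1
q1 | __[0]0000_   read 0 → write 0, move R, go to q2
q2 | __0[0]000_   read 0 → write 0, move R, go to q1
q1 | __00[0]00_   read 0 → write 0, move R, go to q2
q2 | __000[0]0_   read 0 → write 0, move R, go to q1
q1 | __0000[0]_   read 0 → write 0, move R, go to q2
q2 | __00000[_]
M halts after 8 transitions.

8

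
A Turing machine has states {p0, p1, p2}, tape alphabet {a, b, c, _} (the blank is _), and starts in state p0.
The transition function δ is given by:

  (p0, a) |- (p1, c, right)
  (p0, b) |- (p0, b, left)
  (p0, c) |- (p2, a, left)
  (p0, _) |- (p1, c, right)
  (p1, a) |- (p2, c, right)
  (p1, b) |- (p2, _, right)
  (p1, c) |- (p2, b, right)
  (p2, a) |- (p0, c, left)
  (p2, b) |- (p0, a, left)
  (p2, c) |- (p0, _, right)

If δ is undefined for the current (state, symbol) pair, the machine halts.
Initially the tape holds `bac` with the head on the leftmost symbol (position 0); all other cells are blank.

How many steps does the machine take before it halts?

8

state=p0 head=0 tape=_[b]ac__   (p0,b)→(p0,b,left)
state=p0 head=-1 tape=[_]bac__   (p0,_)→(p1,c,right)
state=p1 head=0 tape=c[b]ac__   (p1,b)→(p2,_,right)
state=p2 head=1 tape=c_[a]c__   (p2,a)→(p0,c,left)
state=p0 head=0 tape=c[_]cc__   (p0,_)→(p1,c,right)
state=p1 head=1 tape=cc[c]c__   (p1,c)→(p2,b,right)
state=p2 head=2 tape=ccb[c]__   (p2,c)→(p0,_,right)
state=p0 head=3 tape=ccb_[_]_   (p0,_)→(p1,c,right)
state=p1 head=4 tape=ccb_c[_]
M halts after 8 transitions.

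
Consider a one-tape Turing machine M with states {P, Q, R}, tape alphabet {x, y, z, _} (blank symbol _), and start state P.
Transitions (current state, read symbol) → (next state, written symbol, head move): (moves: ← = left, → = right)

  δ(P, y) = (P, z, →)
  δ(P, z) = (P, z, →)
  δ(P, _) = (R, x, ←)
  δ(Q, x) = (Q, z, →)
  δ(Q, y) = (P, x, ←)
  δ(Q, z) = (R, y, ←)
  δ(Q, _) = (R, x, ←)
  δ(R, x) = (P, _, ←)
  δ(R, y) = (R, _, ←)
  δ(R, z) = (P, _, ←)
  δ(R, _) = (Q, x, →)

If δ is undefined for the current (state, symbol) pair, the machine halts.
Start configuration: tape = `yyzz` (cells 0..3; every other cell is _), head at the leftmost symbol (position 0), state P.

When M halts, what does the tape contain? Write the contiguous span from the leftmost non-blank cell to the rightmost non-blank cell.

state=P head=0 tape=__[y]yzz_   (P,y)→(P,z,→)
state=P head=1 tape=__z[y]zz_   (P,y)→(P,z,→)
state=P head=2 tape=__zz[z]z_   (P,z)→(P,z,→)
state=P head=3 tape=__zzz[z]_   (P,z)→(P,z,→)
state=P head=4 tape=__zzzz[_]   (P,_)→(R,x,←)
state=R head=3 tape=__zzz[z]x   (R,z)→(P,_,←)
state=P head=2 tape=__zz[z]_x   (P,z)→(P,z,→)
state=P head=3 tape=__zzz[_]x   (P,_)→(R,x,←)
state=R head=2 tape=__zz[z]xx   (R,z)→(P,_,←)
state=P head=1 tape=__z[z]_xx   (P,z)→(P,z,→)
state=P head=2 tape=__zz[_]xx   (P,_)→(R,x,←)
state=R head=1 tape=__z[z]xxx   (R,z)→(P,_,←)
state=P head=0 tape=__[z]_xxx   (P,z)→(P,z,→)
state=P head=1 tape=__z[_]xxx   (P,_)→(R,x,←)
state=R head=0 tape=__[z]xxxx   (R,z)→(P,_,←)
state=P head=-1 tape=_[_]_xxxx   (P,_)→(R,x,←)
state=R head=-2 tape=[_]x_xxxx   (R,_)→(Q,x,→)
state=Q head=-1 tape=x[x]_xxxx   (Q,x)→(Q,z,→)
state=Q head=0 tape=xz[_]xxxx   (Q,_)→(R,x,←)
state=R head=-1 tape=x[z]xxxxx   (R,z)→(P,_,←)
state=P head=-2 tape=[x]_xxxxx
The non-blank tape span at halt is x_xxxxx.

x_xxxxx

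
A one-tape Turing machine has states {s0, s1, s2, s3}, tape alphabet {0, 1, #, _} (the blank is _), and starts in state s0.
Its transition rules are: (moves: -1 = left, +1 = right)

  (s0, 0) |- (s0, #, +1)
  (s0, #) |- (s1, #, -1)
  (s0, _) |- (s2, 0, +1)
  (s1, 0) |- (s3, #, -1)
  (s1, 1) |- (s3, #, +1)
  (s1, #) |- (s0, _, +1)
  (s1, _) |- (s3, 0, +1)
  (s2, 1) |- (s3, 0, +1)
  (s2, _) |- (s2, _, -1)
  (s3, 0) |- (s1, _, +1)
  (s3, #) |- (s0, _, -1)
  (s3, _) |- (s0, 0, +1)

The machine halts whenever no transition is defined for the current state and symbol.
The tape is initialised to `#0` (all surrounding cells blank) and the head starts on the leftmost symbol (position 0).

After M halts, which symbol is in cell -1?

state=s0 head=0 tape=_[#]0   (s0,#)→(s1,#,-1)
state=s1 head=-1 tape=[_]#0   (s1,_)→(s3,0,+1)
state=s3 head=0 tape=0[#]0   (s3,#)→(s0,_,-1)
state=s0 head=-1 tape=[0]_0   (s0,0)→(s0,#,+1)
state=s0 head=0 tape=#[_]0   (s0,_)→(s2,0,+1)
state=s2 head=1 tape=#0[0]
Cell -1 holds # when M halts.

#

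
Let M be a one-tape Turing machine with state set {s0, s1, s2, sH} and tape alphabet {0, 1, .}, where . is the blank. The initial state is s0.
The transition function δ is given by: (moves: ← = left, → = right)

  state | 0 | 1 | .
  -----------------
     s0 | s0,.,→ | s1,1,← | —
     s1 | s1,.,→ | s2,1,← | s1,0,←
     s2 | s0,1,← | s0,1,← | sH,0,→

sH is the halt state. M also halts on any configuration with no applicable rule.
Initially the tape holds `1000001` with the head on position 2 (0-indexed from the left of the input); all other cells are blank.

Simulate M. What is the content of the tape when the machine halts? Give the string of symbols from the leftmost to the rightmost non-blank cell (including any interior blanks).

state=s0 head=2 tape=10[0]0001   (s0,0)→(s0,.,→)
state=s0 head=3 tape=10.[0]001   (s0,0)→(s0,.,→)
state=s0 head=4 tape=10..[0]01   (s0,0)→(s0,.,→)
state=s0 head=5 tape=10...[0]1   (s0,0)→(s0,.,→)
state=s0 head=6 tape=10....[1]   (s0,1)→(s1,1,←)
state=s1 head=5 tape=10...[.]1   (s1,.)→(s1,0,←)
state=s1 head=4 tape=10..[.]01   (s1,.)→(s1,0,←)
state=s1 head=3 tape=10.[.]001   (s1,.)→(s1,0,←)
state=s1 head=2 tape=10[.]0001   (s1,.)→(s1,0,←)
state=s1 head=1 tape=1[0]00001   (s1,0)→(s1,.,→)
state=s1 head=2 tape=1.[0]0001   (s1,0)→(s1,.,→)
state=s1 head=3 tape=1..[0]001   (s1,0)→(s1,.,→)
state=s1 head=4 tape=1...[0]01   (s1,0)→(s1,.,→)
state=s1 head=5 tape=1....[0]1   (s1,0)→(s1,.,→)
state=s1 head=6 tape=1.....[1]   (s1,1)→(s2,1,←)
state=s2 head=5 tape=1....[.]1   (s2,.)→(sH,0,→)
state=sH head=6 tape=1....0[1]
The non-blank tape span at halt is 1....01.

1....01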